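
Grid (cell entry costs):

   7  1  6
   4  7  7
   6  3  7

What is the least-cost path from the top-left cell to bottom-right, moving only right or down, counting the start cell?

25

Cheapest: r0c0→r0c1→r1c1→r2c1→r2c2
  7 + 1 + 7 + 3 + 7 = 25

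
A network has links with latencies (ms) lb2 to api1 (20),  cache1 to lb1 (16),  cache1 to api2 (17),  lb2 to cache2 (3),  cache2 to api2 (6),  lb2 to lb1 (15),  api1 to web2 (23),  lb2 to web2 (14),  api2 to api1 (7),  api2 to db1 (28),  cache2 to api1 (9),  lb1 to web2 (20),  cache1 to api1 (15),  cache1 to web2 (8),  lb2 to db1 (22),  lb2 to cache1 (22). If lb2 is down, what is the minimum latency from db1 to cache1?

Some routes from db1 to cache1 avoiding lb2:
db1-api2-api1-web2-cache1: 28 + 7 + 23 + 8 = 66
db1-api2-api1-cache1: 28 + 7 + 15 = 50
db1-api2-cache1: 28 + 17 = 45
db1-api2-cache2-api1-cache1: 28 + 6 + 9 + 15 = 58
Best route has total 45 ms.

45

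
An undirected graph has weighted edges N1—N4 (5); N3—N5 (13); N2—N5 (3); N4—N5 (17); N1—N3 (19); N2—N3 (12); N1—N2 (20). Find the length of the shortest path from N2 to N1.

A few of the N2→N1 routes:
N2→N5→N4→N1: 3 + 17 + 5 = 25
N2→N1: 20
N2→N5→N3→N1: 3 + 13 + 19 = 35
N2→N3→N1: 12 + 19 = 31
The minimum is 20.

20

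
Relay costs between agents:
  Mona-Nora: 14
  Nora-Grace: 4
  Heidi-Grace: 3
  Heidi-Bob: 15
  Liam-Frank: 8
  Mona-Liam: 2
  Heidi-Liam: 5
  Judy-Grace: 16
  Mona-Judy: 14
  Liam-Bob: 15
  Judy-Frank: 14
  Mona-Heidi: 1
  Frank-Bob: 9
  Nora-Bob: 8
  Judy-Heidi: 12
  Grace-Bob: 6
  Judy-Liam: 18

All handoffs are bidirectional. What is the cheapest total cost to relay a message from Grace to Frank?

14

A few of the Grace→Frank routes:
Grace -> Heidi -> Mona -> Liam -> Frank: 3 + 1 + 2 + 8 = 14
Grace -> Heidi -> Liam -> Frank: 3 + 5 + 8 = 16
Grace -> Bob -> Frank: 6 + 9 = 15
Best route has total 14.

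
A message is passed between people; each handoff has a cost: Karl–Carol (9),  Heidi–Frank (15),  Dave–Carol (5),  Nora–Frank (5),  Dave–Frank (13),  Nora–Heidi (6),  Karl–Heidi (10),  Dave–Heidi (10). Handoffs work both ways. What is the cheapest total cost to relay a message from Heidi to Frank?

11

Paths from Heidi to Frank:
Heidi → Frank: 15
Heidi → Nora → Frank: 6 + 5 = 11
Heidi → Karl → Carol → Dave → Frank: 10 + 9 + 5 + 13 = 37
Heidi → Dave → Frank: 10 + 13 = 23
Shortest: 11.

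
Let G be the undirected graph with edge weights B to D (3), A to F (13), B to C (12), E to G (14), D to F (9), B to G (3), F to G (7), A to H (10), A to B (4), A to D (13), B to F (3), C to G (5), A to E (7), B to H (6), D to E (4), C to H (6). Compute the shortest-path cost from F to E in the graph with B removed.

Comparing a few candidate routes:
F → D → E: 9 + 4 = 13
F → G → E: 7 + 14 = 21
F → D → A → E: 9 + 13 + 7 = 29
F → A → E: 13 + 7 = 20
Best route has total 13.

13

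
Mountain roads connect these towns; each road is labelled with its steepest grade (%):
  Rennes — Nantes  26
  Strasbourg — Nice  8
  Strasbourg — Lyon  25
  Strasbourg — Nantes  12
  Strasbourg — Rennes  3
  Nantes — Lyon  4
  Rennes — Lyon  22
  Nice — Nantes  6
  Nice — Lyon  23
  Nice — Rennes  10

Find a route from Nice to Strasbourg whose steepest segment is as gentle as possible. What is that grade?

A few of the Nice→Strasbourg routes:
Nice - Rennes - Lyon - Nantes - Strasbourg: max(10, 22, 4, 12) = 22
Nice - Nantes - Strasbourg: max(6, 12) = 12
Nice - Strasbourg: max(8) = 8
Nice - Nantes - Lyon - Rennes - Strasbourg: max(6, 4, 22, 3) = 22
Nice - Rennes - Strasbourg: max(10, 3) = 10
Best route has worst link 8%.

8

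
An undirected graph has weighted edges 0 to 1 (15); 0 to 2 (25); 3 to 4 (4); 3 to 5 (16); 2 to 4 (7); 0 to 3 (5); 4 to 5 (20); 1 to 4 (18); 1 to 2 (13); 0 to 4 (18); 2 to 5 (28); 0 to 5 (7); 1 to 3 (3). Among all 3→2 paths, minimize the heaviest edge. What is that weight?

7

Checking several routes:
3 -> 4 -> 2: max(4, 7) = 7
3 -> 5 -> 0 -> 1 -> 2: max(16, 7, 15, 13) = 16
3 -> 1 -> 0 -> 4 -> 2: max(3, 15, 18, 7) = 18
3 -> 0 -> 1 -> 2: max(5, 15, 13) = 15
3 -> 1 -> 4 -> 2: max(3, 18, 7) = 18
3 -> 1 -> 2: max(3, 13) = 13
Best route has worst link 7.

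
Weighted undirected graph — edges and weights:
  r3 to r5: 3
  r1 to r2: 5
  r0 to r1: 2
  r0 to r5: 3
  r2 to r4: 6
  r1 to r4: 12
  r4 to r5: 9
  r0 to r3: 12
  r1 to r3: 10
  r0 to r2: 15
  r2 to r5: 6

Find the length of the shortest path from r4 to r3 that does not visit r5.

Some routes from r4 to r3 avoiding r5:
r4→r1→r3: 12 + 10 = 22
r4→r1→r0→r3: 12 + 2 + 12 = 26
r4→r2→r1→r0→r3: 6 + 5 + 2 + 12 = 25
r4→r2→r0→r3: 6 + 15 + 12 = 33
r4→r2→r0→r1→r3: 6 + 15 + 2 + 10 = 33
r4→r2→r1→r3: 6 + 5 + 10 = 21
The minimum is 21.

21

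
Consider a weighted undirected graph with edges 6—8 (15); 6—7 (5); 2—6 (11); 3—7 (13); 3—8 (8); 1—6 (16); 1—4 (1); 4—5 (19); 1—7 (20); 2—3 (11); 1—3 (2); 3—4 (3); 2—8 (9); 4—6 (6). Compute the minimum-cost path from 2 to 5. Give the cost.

Checking several routes:
2→3→4→5: 11 + 3 + 19 = 33
2→6→4→5: 11 + 6 + 19 = 36
2→3→1→4→5: 11 + 2 + 1 + 19 = 33
The minimum is 33.

33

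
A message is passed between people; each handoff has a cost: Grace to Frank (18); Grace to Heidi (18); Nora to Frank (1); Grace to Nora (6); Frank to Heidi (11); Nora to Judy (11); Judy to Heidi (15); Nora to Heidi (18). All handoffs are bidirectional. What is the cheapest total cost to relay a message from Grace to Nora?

A few of the Grace→Nora routes:
Grace → Nora: 6
Grace → Heidi → Judy → Nora: 18 + 15 + 11 = 44
Grace → Heidi → Nora: 18 + 18 = 36
Grace → Heidi → Frank → Nora: 18 + 11 + 1 = 30
Grace → Frank → Nora: 18 + 1 = 19
The minimum is 6.

6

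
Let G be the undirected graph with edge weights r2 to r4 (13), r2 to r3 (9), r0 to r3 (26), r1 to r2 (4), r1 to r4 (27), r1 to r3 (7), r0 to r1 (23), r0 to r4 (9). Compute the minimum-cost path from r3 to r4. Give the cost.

A few of the r3→r4 routes:
r3 -> r1 -> r4: 7 + 27 = 34
r3 -> r2 -> r4: 9 + 13 = 22
r3 -> r1 -> r2 -> r4: 7 + 4 + 13 = 24
r3 -> r0 -> r4: 26 + 9 = 35
Best route has total 22.

22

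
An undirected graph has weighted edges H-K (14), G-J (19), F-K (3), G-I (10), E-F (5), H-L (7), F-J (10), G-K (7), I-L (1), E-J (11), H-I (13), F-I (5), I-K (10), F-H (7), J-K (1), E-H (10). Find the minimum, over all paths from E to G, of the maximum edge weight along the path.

7

Some routes from E to G:
E-H-F-K-I-G: max(10, 7, 3, 10, 10) = 10
E-H-F-I-K-G: max(10, 7, 5, 10, 7) = 10
E-F-K-G: max(5, 3, 7) = 7
E-H-F-I-G: max(10, 7, 5, 10) = 10
Best route has worst link 7.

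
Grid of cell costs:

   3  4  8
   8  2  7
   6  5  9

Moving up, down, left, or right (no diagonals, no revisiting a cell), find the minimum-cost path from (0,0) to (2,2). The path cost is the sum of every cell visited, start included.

Take r0c0 -> r0c1 -> r1c1 -> r2c1 -> r2c2 for a total of 3 + 4 + 2 + 5 + 9 = 23.

23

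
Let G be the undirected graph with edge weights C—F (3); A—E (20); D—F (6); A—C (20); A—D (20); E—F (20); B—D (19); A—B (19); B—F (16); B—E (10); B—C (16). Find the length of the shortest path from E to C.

23

A few of the E→C routes:
E -> B -> C: 10 + 16 = 26
E -> F -> C: 20 + 3 = 23
E -> B -> F -> C: 10 + 16 + 3 = 29
Best route has total 23.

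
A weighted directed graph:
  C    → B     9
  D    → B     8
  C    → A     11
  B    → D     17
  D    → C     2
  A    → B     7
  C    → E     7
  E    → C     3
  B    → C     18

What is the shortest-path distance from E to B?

Candidate routes:
E - C - A - B: 3 + 11 + 7 = 21
E - C - B: 3 + 9 = 12
Shortest: 12.

12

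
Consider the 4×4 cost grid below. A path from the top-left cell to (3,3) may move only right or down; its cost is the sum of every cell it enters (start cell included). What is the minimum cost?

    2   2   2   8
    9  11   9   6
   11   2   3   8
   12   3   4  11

Path [0,0] -> [0,1] -> [0,2] -> [1,2] -> [2,2] -> [3,2] -> [3,3]: 2 + 2 + 2 + 9 + 3 + 4 + 11 = 33.
For comparison, the top-then-right route costs 39.

33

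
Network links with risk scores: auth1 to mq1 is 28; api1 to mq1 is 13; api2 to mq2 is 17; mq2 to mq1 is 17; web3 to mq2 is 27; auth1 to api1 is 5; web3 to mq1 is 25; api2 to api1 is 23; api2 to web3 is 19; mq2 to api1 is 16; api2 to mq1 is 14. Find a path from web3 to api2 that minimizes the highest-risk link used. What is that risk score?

Some routes from web3 to api2:
web3 -> api2: max(19) = 19
web3 -> mq1 -> api1 -> api2: max(25, 13, 23) = 25
web3 -> mq1 -> mq2 -> api1 -> api2: max(25, 17, 16, 23) = 25
web3 -> mq1 -> api1 -> mq2 -> api2: max(25, 13, 16, 17) = 25
web3 -> mq1 -> mq2 -> api2: max(25, 17, 17) = 25
Best route has worst link 19.

19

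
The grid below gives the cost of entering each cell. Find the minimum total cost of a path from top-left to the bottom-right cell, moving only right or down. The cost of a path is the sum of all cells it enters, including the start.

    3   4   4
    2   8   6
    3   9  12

Path (0,0) → (0,1) → (0,2) → (1,2) → (2,2): 3 + 4 + 4 + 6 + 12 = 29.

29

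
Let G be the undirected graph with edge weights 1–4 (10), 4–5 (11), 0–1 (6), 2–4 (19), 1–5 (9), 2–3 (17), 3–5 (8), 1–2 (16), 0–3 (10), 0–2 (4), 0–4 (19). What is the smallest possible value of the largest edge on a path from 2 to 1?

Checking several routes:
2→0→3→5→1: max(4, 10, 8, 9) = 10
2→1: max(16) = 16
2→0→3→5→4→1: max(4, 10, 8, 11, 10) = 11
2→0→1: max(4, 6) = 6
Smallest bottleneck: 6.

6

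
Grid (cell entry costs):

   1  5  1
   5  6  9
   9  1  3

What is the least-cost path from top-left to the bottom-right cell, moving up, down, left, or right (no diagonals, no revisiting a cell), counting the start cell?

Best path: r0c0→r0c1→r1c1→r2c1→r2c2
Cost: 1 + 5 + 6 + 1 + 3 = 16

16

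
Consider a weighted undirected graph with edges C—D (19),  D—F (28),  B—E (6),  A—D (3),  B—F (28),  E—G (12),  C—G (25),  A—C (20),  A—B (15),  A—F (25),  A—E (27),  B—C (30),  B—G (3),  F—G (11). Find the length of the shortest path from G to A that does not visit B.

Comparing a few candidate routes:
G→F→D→A: 11 + 28 + 3 = 42
G→E→A: 12 + 27 = 39
G→F→A: 11 + 25 = 36
Best route has total 36.

36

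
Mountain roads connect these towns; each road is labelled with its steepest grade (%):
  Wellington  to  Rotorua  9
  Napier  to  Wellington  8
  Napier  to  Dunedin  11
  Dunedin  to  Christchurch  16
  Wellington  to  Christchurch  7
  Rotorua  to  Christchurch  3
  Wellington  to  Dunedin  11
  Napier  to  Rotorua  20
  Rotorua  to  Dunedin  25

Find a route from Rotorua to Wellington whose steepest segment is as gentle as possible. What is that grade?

7

A few of the Rotorua→Wellington routes:
Rotorua→Wellington: max(9) = 9
Rotorua→Christchurch→Wellington: max(3, 7) = 7
Rotorua→Christchurch→Dunedin→Napier→Wellington: max(3, 16, 11, 8) = 16
Best route has worst link 7%.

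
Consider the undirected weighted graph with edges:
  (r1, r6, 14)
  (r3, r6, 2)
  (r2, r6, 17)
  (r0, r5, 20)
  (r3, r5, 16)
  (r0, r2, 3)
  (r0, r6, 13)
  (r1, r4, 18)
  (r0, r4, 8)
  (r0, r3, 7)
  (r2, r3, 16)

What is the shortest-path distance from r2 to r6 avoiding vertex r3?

Routes from r2 to r6 avoiding r3:
r2→r0→r4→r1→r6: 3 + 8 + 18 + 14 = 43
r2→r0→r6: 3 + 13 = 16
r2→r6: 17
Best route has total 16.

16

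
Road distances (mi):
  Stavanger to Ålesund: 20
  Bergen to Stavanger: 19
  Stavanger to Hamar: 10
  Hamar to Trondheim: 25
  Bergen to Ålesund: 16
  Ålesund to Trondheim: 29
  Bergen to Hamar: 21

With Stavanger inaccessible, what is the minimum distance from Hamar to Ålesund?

Candidate routes:
Hamar-Bergen-Ålesund: 21 + 16 = 37
Hamar-Trondheim-Ålesund: 25 + 29 = 54
Best route has total 37 mi.

37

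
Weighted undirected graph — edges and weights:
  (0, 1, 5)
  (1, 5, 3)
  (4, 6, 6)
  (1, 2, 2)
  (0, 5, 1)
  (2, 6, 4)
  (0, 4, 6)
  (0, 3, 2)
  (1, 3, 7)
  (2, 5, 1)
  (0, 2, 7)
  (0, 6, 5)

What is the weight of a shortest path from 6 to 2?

4

Comparing a few candidate routes:
6-0-1-2: 5 + 5 + 2 = 12
6-0-5-2: 5 + 1 + 1 = 7
6-2: 4
6-0-5-1-2: 5 + 1 + 3 + 2 = 11
Shortest: 4.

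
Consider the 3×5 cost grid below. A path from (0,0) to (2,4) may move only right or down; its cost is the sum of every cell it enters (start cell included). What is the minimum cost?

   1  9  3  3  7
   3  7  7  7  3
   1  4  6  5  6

Path (0,0) -> (1,0) -> (2,0) -> (2,1) -> (2,2) -> (2,3) -> (2,4): 1 + 3 + 1 + 4 + 6 + 5 + 6 = 26.
For comparison, the top-then-right route costs 32.

26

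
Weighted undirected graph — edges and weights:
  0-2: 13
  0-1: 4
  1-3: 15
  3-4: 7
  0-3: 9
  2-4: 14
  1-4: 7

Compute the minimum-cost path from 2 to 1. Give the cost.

Comparing a few candidate routes:
2→4→1: 14 + 7 = 21
2→4→3→0→1: 14 + 7 + 9 + 4 = 34
2→0→3→4→1: 13 + 9 + 7 + 7 = 36
2→0→1: 13 + 4 = 17
Shortest: 17.

17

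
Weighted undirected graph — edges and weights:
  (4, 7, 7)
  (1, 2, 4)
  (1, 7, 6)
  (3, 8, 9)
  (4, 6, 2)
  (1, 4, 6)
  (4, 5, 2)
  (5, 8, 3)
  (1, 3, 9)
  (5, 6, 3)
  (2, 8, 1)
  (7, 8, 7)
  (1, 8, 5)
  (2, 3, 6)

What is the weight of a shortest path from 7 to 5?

9

Some routes from 7 to 5:
7→4→6→5: 7 + 2 + 3 = 12
7→8→5: 7 + 3 = 10
7→4→5: 7 + 2 = 9
The minimum is 9.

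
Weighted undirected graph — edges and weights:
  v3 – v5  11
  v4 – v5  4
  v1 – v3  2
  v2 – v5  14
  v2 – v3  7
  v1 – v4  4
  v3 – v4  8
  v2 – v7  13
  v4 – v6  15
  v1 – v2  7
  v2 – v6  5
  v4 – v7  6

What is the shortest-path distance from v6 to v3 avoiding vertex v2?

Paths from v6 to v3 avoiding v2:
v6 -> v4 -> v1 -> v3: 15 + 4 + 2 = 21
v6 -> v4 -> v3: 15 + 8 = 23
v6 -> v4 -> v5 -> v3: 15 + 4 + 11 = 30
Shortest: 21.

21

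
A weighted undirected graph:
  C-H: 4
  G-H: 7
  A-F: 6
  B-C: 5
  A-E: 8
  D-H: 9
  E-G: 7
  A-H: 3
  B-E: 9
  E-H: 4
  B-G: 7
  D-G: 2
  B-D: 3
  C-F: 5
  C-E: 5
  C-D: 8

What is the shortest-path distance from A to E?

7

Comparing a few candidate routes:
A→H→C→E: 3 + 4 + 5 = 12
A→E: 8
A→H→E: 3 + 4 = 7
A→F→C→E: 6 + 5 + 5 = 16
A→H→G→E: 3 + 7 + 7 = 17
Shortest: 7.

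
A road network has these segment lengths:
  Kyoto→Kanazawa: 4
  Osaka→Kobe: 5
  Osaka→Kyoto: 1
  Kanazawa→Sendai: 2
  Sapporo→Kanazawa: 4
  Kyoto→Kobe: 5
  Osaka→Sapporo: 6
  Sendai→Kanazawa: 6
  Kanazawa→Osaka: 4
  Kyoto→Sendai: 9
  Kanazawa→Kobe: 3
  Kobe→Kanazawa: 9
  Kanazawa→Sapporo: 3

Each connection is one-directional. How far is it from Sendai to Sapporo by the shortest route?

9

Paths from Sendai to Sapporo:
Sendai-Kanazawa-Sapporo: 6 + 3 = 9
Sendai-Kanazawa-Osaka-Sapporo: 6 + 4 + 6 = 16
The minimum is 9.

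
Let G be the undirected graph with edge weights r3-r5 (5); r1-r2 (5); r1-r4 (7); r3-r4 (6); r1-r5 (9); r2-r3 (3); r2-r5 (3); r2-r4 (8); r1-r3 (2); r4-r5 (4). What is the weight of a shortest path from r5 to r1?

7

Checking several routes:
r5 → r3 → r1: 5 + 2 = 7
r5 → r1: 9
r5 → r4 → r1: 4 + 7 = 11
r5 → r2 → r1: 3 + 5 = 8
r5 → r2 → r3 → r1: 3 + 3 + 2 = 8
The minimum is 7.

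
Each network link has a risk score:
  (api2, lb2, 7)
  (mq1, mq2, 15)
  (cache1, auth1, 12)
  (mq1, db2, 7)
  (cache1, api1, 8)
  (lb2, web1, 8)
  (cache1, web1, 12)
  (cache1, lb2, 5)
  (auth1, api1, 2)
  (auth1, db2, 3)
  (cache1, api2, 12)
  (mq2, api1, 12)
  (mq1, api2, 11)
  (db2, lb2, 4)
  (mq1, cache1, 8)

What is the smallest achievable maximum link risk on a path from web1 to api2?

Some routes from web1 to api2:
web1 → lb2 → db2 → auth1 → api1 → cache1 → mq1 → api2: max(8, 4, 3, 2, 8, 8, 11) = 11
web1 → lb2 → cache1 → mq1 → api2: max(8, 5, 8, 11) = 11
web1 → lb2 → api2: max(8, 7) = 8
web1 → lb2 → cache1 → api1 → auth1 → db2 → mq1 → api2: max(8, 5, 8, 2, 3, 7, 11) = 11
web1 → lb2 → cache1 → auth1 → db2 → mq1 → api2: max(8, 5, 12, 3, 7, 11) = 12
web1 → lb2 → db2 → mq1 → api2: max(8, 4, 7, 11) = 11
The minimum achievable maximum is 8.

8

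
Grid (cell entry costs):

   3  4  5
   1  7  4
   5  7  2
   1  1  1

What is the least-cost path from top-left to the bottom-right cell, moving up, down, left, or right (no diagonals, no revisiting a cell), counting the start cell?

Best path: (0,0) → (1,0) → (2,0) → (3,0) → (3,1) → (3,2)
Cost: 3 + 1 + 5 + 1 + 1 + 1 = 12

12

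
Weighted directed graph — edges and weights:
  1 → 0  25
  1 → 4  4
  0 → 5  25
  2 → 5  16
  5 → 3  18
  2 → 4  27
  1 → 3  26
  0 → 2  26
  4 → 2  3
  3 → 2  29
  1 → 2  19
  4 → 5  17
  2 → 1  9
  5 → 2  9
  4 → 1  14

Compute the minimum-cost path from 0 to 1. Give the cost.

35

Some routes from 0 to 1:
0 - 5 - 2 - 1: 25 + 9 + 9 = 43
0 - 2 - 1: 26 + 9 = 35
0 - 2 - 4 - 1: 26 + 27 + 14 = 67
The minimum is 35.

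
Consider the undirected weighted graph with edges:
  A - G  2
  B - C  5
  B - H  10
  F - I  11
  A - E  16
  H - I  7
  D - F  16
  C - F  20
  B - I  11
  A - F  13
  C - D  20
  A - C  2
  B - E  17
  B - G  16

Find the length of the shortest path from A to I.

A few of the A→I routes:
A → C → F → I: 2 + 20 + 11 = 33
A → C → B → I: 2 + 5 + 11 = 18
A → G → B → H → I: 2 + 16 + 10 + 7 = 35
A → G → B → I: 2 + 16 + 11 = 29
A → C → B → H → I: 2 + 5 + 10 + 7 = 24
A → F → I: 13 + 11 = 24
Best route has total 18.

18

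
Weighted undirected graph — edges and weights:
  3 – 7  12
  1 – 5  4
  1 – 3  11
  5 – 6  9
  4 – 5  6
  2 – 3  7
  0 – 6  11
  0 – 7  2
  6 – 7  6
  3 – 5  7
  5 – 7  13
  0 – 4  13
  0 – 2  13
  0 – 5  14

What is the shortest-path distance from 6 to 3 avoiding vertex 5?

Candidate routes:
6→0→2→3: 11 + 13 + 7 = 31
6→7→0→2→3: 6 + 2 + 13 + 7 = 28
6→7→3: 6 + 12 = 18
6→0→7→3: 11 + 2 + 12 = 25
Shortest: 18.

18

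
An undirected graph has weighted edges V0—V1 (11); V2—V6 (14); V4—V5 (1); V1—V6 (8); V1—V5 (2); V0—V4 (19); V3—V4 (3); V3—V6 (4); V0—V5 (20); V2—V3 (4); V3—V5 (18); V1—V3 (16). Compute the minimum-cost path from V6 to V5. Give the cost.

A few of the V6→V5 routes:
V6 -> V3 -> V1 -> V5: 4 + 16 + 2 = 22
V6 -> V3 -> V5: 4 + 18 = 22
V6 -> V1 -> V5: 8 + 2 = 10
V6 -> V2 -> V3 -> V4 -> V5: 14 + 4 + 3 + 1 = 22
V6 -> V3 -> V4 -> V5: 4 + 3 + 1 = 8
Best route has total 8.

8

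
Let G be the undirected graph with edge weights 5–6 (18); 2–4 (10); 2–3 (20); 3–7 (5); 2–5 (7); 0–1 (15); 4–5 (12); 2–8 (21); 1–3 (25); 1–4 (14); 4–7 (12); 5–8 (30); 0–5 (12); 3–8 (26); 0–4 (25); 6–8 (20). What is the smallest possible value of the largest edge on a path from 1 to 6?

18

Checking several routes:
1→0→5→6: max(15, 12, 18) = 18
1→4→5→6: max(14, 12, 18) = 18
1→4→2→5→6: max(14, 10, 7, 18) = 18
1→4→7→3→2→5→6: max(14, 12, 5, 20, 7, 18) = 20
Smallest bottleneck: 18.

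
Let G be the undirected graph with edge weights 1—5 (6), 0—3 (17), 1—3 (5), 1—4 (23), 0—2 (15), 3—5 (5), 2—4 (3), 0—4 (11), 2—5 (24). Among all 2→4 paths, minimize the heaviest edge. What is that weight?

Checking several routes:
2 - 0 - 3 - 5 - 1 - 4: max(15, 17, 5, 6, 23) = 23
2 - 0 - 4: max(15, 11) = 15
2 - 4: max(3) = 3
2 - 0 - 3 - 1 - 4: max(15, 17, 5, 23) = 23
The minimum achievable maximum is 3.

3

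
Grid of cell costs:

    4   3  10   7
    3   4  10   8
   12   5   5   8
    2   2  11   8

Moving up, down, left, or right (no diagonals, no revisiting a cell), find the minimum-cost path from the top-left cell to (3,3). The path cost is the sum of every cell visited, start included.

37

Cheapest: r0c0 r0c1 r1c1 r2c1 r2c2 r2c3 r3c3
  4 + 3 + 4 + 5 + 5 + 8 + 8 = 37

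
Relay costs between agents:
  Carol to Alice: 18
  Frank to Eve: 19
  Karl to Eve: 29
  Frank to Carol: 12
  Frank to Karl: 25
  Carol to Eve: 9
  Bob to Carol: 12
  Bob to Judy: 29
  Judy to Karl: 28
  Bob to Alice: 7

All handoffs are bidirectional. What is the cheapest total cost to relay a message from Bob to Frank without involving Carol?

Paths from Bob to Frank avoiding Carol:
Bob -> Judy -> Karl -> Eve -> Frank: 29 + 28 + 29 + 19 = 105
Bob -> Judy -> Karl -> Frank: 29 + 28 + 25 = 82
Shortest: 82.

82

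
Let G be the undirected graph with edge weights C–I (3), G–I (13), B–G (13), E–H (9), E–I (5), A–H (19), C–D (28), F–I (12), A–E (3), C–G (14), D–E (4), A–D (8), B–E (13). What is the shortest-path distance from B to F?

30

A few of the B→F routes:
B → G → C → I → F: 13 + 14 + 3 + 12 = 42
B → E → A → D → C → I → F: 13 + 3 + 8 + 28 + 3 + 12 = 67
B → E → I → F: 13 + 5 + 12 = 30
B → G → I → F: 13 + 13 + 12 = 38
B → E → D → C → I → F: 13 + 4 + 28 + 3 + 12 = 60
The minimum is 30.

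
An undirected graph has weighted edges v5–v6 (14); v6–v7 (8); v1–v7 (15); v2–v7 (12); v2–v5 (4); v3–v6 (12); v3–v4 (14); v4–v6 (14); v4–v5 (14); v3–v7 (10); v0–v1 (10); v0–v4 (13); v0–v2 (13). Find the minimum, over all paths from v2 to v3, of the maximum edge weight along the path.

12

A few of the v2→v3 routes:
v2 -> v5 -> v4 -> v3: max(4, 14, 14) = 14
v2 -> v5 -> v4 -> v6 -> v7 -> v3: max(4, 14, 14, 8, 10) = 14
v2 -> v7 -> v6 -> v3: max(12, 8, 12) = 12
v2 -> v5 -> v4 -> v6 -> v3: max(4, 14, 14, 12) = 14
v2 -> v7 -> v3: max(12, 10) = 12
Smallest bottleneck: 12.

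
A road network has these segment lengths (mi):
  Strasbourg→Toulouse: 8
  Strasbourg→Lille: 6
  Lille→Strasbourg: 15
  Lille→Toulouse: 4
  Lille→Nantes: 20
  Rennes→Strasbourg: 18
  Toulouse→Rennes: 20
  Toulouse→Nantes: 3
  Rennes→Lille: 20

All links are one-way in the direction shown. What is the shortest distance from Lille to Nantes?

7

Candidate routes:
Lille→Toulouse→Nantes: 4 + 3 = 7
Lille→Nantes: 20
Lille→Strasbourg→Toulouse→Nantes: 15 + 8 + 3 = 26
Shortest: 7 mi.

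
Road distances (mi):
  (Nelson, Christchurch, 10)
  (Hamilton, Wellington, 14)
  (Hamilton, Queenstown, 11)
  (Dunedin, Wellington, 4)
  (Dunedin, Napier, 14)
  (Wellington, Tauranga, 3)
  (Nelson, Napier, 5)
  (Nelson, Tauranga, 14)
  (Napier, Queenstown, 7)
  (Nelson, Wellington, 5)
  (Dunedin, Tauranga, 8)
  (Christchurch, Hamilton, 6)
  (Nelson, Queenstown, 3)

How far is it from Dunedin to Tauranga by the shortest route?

7

A few of the Dunedin→Tauranga routes:
Dunedin-Tauranga: 8
Dunedin-Napier-Nelson-Wellington-Tauranga: 14 + 5 + 5 + 3 = 27
Dunedin-Wellington-Nelson-Tauranga: 4 + 5 + 14 = 23
Dunedin-Napier-Queenstown-Nelson-Wellington-Tauranga: 14 + 7 + 3 + 5 + 3 = 32
Dunedin-Wellington-Tauranga: 4 + 3 = 7
The minimum is 7 mi.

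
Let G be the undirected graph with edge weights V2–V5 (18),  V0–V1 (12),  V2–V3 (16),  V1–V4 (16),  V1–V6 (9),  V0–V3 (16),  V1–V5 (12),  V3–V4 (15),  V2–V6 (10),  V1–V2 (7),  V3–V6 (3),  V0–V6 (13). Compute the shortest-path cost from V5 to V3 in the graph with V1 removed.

31

Routes from V5 to V3 avoiding V1:
V5 -> V2 -> V6 -> V0 -> V3: 18 + 10 + 13 + 16 = 57
V5 -> V2 -> V6 -> V3: 18 + 10 + 3 = 31
V5 -> V2 -> V3: 18 + 16 = 34
The minimum is 31.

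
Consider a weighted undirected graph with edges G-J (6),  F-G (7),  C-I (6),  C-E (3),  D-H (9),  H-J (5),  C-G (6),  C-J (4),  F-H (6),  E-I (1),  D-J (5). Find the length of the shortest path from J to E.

Comparing a few candidate routes:
J → G → C → E: 6 + 6 + 3 = 15
J → C → I → E: 4 + 6 + 1 = 11
J → C → E: 4 + 3 = 7
Shortest: 7.

7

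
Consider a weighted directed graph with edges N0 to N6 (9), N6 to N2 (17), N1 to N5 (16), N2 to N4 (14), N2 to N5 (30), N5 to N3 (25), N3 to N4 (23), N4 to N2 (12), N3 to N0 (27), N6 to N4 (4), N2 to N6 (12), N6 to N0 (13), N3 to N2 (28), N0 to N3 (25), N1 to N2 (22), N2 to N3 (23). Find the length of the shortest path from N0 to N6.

9

Paths from N0 to N6:
N0 → N6: 9
N0 → N3 → N4 → N2 → N6: 25 + 23 + 12 + 12 = 72
N0 → N3 → N2 → N6: 25 + 28 + 12 = 65
Best route has total 9.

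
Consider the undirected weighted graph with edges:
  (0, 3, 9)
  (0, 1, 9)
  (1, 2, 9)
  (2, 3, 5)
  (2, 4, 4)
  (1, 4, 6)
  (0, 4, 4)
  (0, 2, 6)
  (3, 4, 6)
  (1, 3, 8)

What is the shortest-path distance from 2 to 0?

Checking several routes:
2 → 3 → 0: 5 + 9 = 14
2 → 0: 6
2 → 3 → 4 → 0: 5 + 6 + 4 = 15
2 → 4 → 0: 4 + 4 = 8
Shortest: 6.

6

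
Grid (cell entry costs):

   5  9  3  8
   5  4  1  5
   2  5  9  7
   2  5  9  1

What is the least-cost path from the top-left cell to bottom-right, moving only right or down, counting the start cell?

28

One optimal route is [0,0] [1,0] [1,1] [1,2] [1,3] [2,3] [3,3].
Its cost is 5 + 5 + 4 + 1 + 5 + 7 + 1 = 28.
(Top row then right column would cost 38.)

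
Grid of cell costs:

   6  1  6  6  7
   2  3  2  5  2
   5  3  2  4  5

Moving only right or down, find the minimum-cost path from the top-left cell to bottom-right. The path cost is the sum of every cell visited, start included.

23

One optimal route is (0,0) (0,1) (1,1) (1,2) (2,2) (2,3) (2,4).
Its cost is 6 + 1 + 3 + 2 + 2 + 4 + 5 = 23.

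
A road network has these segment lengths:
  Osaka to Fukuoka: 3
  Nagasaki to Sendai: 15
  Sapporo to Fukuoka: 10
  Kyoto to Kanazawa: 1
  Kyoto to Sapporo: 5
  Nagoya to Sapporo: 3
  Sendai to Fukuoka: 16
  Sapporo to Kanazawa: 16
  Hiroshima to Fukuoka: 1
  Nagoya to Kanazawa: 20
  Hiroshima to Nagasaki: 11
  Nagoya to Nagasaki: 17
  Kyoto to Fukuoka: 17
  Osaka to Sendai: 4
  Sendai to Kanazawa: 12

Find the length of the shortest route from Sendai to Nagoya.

Some routes from Sendai to Nagoya:
Sendai→Kanazawa→Kyoto→Sapporo→Nagoya: 12 + 1 + 5 + 3 = 21
Sendai→Fukuoka→Sapporo→Nagoya: 16 + 10 + 3 = 29
Sendai→Osaka→Fukuoka→Sapporo→Nagoya: 4 + 3 + 10 + 3 = 20
Sendai→Kanazawa→Sapporo→Nagoya: 12 + 16 + 3 = 31
Sendai→Nagasaki→Nagoya: 15 + 17 = 32
Sendai→Osaka→Fukuoka→Kyoto→Sapporo→Nagoya: 4 + 3 + 17 + 5 + 3 = 32
The minimum is 20.

20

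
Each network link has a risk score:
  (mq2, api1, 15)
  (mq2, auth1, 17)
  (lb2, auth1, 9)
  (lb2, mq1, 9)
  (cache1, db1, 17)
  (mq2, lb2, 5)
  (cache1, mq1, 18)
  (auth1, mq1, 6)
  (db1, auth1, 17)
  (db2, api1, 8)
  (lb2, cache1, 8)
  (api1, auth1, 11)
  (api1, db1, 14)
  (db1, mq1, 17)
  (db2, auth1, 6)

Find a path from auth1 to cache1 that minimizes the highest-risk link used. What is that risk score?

9

A few of the auth1→cache1 routes:
auth1-lb2-cache1: max(9, 8) = 9
auth1-mq1-lb2-cache1: max(6, 9, 8) = 9
auth1-api1-mq2-lb2-cache1: max(11, 15, 5, 8) = 15
Best route has worst link 9.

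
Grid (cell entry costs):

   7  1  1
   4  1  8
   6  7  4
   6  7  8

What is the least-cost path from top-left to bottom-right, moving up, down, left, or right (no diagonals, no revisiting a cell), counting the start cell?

28

Take r0c0 -> r0c1 -> r1c1 -> r2c1 -> r2c2 -> r3c2 for a total of 7 + 1 + 1 + 7 + 4 + 8 = 28.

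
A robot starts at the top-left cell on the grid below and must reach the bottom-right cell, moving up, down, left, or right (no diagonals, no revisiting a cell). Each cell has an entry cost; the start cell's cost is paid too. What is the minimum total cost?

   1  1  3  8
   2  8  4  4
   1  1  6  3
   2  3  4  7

Take r0c0 r1c0 r2c0 r2c1 r3c1 r3c2 r3c3 for a total of 1 + 2 + 1 + 1 + 3 + 4 + 7 = 19.

19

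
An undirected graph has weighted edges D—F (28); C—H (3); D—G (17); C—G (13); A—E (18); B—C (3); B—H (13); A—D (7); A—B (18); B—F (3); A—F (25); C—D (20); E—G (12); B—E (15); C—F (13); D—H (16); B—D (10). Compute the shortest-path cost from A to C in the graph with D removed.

Comparing a few candidate routes:
A → F → B → C: 25 + 3 + 3 = 31
A → B → H → C: 18 + 13 + 3 = 34
A → E → B → C: 18 + 15 + 3 = 36
A → B → C: 18 + 3 = 21
A → B → F → C: 18 + 3 + 13 = 34
The minimum is 21.

21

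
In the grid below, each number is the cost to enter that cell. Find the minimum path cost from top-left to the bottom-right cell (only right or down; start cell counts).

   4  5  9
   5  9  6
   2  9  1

Best path: r0c0 -> r1c0 -> r2c0 -> r2c1 -> r2c2
Cost: 4 + 5 + 2 + 9 + 1 = 21

21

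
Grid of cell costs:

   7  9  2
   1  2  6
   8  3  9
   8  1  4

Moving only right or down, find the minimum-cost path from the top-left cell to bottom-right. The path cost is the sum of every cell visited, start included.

Cheapest: (0,0)→(1,0)→(1,1)→(2,1)→(3,1)→(3,2)
  7 + 1 + 2 + 3 + 1 + 4 = 18
For comparison, the top-then-right route costs 37.

18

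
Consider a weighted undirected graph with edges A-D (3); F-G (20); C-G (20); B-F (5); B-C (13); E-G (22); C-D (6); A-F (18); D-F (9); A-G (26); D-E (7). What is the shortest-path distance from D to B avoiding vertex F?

19

Routes from D to B avoiding F:
D -> A -> G -> C -> B: 3 + 26 + 20 + 13 = 62
D -> E -> G -> C -> B: 7 + 22 + 20 + 13 = 62
D -> C -> B: 6 + 13 = 19
Best route has total 19.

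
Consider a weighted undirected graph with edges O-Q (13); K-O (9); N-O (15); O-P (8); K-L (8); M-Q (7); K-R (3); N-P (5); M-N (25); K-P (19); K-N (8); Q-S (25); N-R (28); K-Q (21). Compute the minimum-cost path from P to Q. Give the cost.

21

A few of the P→Q routes:
P→O→Q: 8 + 13 = 21
P→N→K→O→Q: 5 + 8 + 9 + 13 = 35
P→N→O→Q: 5 + 15 + 13 = 33
P→N→K→Q: 5 + 8 + 21 = 34
Best route has total 21.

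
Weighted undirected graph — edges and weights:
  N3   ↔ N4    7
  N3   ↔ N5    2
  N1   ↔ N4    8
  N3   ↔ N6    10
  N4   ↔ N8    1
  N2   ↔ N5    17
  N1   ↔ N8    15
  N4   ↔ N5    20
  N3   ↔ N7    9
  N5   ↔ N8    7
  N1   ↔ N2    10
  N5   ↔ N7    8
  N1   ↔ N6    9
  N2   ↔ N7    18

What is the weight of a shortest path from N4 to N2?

18

Some routes from N4 to N2:
N4 - N3 - N5 - N2: 7 + 2 + 17 = 26
N4 - N8 - N1 - N2: 1 + 15 + 10 = 26
N4 - N3 - N7 - N2: 7 + 9 + 18 = 34
N4 - N1 - N2: 8 + 10 = 18
N4 - N8 - N5 - N7 - N2: 1 + 7 + 8 + 18 = 34
N4 - N8 - N5 - N2: 1 + 7 + 17 = 25
Best route has total 18.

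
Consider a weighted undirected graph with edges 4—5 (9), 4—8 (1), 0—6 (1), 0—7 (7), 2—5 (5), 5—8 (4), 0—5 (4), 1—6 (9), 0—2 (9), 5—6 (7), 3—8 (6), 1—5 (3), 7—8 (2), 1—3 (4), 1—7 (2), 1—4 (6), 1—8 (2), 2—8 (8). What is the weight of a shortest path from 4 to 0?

Some routes from 4 to 0:
4-8-5-0: 1 + 4 + 4 = 9
4-5-0: 9 + 4 = 13
4-8-7-1-5-0: 1 + 2 + 2 + 3 + 4 = 12
4-8-7-0: 1 + 2 + 7 = 10
4-8-1-7-0: 1 + 2 + 2 + 7 = 12
4-8-1-5-0: 1 + 2 + 3 + 4 = 10
The minimum is 9.

9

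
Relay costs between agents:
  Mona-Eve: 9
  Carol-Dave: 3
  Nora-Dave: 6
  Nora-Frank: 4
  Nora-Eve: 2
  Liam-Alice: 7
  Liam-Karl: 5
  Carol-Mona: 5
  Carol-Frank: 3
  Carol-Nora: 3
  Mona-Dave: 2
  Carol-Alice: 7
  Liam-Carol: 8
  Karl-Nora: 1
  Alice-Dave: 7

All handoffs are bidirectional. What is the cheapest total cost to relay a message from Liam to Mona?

A few of the Liam→Mona routes:
Liam→Carol→Dave→Mona: 8 + 3 + 2 = 13
Liam→Carol→Mona: 8 + 5 = 13
Liam→Karl→Nora→Dave→Mona: 5 + 1 + 6 + 2 = 14
Liam→Karl→Nora→Carol→Mona: 5 + 1 + 3 + 5 = 14
Shortest: 13.

13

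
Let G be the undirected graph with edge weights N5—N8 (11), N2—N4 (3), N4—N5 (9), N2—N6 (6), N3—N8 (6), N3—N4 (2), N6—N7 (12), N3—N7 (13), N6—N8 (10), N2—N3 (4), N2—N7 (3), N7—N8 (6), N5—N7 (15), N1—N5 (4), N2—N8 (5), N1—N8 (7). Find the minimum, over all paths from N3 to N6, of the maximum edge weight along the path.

6

Checking several routes:
N3→N8→N7→N2→N6: max(6, 6, 3, 6) = 6
N3→N8→N1→N5→N4→N2→N6: max(6, 7, 4, 9, 3, 6) = 9
N3→N8→N2→N6: max(6, 5, 6) = 6
N3→N2→N6: max(4, 6) = 6
N3→N4→N2→N6: max(2, 3, 6) = 6
The minimum achievable maximum is 6.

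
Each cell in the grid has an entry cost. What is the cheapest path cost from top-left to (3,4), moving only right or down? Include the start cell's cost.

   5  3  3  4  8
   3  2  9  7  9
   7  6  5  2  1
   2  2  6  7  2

26

Path (0,0) → (0,1) → (1,1) → (2,1) → (2,2) → (2,3) → (2,4) → (3,4): 5 + 3 + 2 + 6 + 5 + 2 + 1 + 2 = 26.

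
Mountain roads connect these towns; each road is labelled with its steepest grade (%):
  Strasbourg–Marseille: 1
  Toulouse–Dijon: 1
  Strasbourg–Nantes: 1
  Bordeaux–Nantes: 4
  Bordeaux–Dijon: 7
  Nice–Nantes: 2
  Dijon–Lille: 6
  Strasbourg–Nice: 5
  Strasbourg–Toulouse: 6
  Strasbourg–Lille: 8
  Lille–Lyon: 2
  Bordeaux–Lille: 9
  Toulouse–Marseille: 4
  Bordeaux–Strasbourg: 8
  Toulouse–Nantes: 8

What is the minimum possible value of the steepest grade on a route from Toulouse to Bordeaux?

A few of the Toulouse→Bordeaux routes:
Toulouse → Marseille → Strasbourg → Nice → Nantes → Bordeaux: max(4, 1, 5, 2, 4) = 5
Toulouse → Strasbourg → Nantes → Bordeaux: max(6, 1, 4) = 6
Toulouse → Marseille → Strasbourg → Nantes → Bordeaux: max(4, 1, 1, 4) = 4
Toulouse → Strasbourg → Nice → Nantes → Bordeaux: max(6, 5, 2, 4) = 6
Best route has worst link 4%.

4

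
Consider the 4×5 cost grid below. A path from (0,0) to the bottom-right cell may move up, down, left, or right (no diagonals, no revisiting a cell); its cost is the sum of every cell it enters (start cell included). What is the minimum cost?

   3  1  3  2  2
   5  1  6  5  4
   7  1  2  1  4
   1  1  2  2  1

12

Cheapest: (0,0) (0,1) (1,1) (2,1) (2,2) (2,3) (3,3) (3,4)
  3 + 1 + 1 + 1 + 2 + 1 + 2 + 1 = 12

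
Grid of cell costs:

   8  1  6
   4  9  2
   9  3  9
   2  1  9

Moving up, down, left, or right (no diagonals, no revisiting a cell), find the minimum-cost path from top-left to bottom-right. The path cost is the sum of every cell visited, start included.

31

Take r0c0 -> r0c1 -> r1c1 -> r2c1 -> r3c1 -> r3c2 for a total of 8 + 1 + 9 + 3 + 1 + 9 = 31.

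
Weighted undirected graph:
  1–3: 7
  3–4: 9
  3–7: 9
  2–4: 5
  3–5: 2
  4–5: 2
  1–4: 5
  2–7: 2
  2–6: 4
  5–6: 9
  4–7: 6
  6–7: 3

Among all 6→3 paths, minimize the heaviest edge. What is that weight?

A few of the 6→3 routes:
6-2-7-4-5-3: max(4, 2, 6, 2, 2) = 6
6-7-2-4-5-3: max(3, 2, 5, 2, 2) = 5
6-7-4-5-3: max(3, 6, 2, 2) = 6
6-2-4-5-3: max(4, 5, 2, 2) = 5
Best route has worst link 5.

5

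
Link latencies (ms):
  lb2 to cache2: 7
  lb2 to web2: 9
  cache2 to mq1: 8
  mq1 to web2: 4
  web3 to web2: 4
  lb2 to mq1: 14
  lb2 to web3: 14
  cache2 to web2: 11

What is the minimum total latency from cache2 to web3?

15

Checking several routes:
cache2 → lb2 → web3: 7 + 14 = 21
cache2 → mq1 → web2 → web3: 8 + 4 + 4 = 16
cache2 → lb2 → web2 → web3: 7 + 9 + 4 = 20
cache2 → web2 → web3: 11 + 4 = 15
Shortest: 15 ms.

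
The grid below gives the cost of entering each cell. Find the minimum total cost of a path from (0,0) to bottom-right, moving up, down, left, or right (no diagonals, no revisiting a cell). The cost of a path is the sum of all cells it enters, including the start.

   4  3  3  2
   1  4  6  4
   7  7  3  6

One optimal route is [0,0] -> [0,1] -> [0,2] -> [0,3] -> [1,3] -> [2,3].
Its cost is 4 + 3 + 3 + 2 + 4 + 6 = 22.

22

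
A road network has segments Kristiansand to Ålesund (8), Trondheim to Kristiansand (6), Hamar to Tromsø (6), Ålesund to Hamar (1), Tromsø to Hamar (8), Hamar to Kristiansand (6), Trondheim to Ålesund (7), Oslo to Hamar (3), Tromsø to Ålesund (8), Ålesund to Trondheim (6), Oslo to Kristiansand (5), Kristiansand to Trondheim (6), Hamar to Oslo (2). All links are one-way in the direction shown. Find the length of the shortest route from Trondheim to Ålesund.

7

Routes from Trondheim to Ålesund:
Trondheim-Kristiansand-Ålesund: 6 + 8 = 14
Trondheim-Ålesund: 7
Shortest: 7.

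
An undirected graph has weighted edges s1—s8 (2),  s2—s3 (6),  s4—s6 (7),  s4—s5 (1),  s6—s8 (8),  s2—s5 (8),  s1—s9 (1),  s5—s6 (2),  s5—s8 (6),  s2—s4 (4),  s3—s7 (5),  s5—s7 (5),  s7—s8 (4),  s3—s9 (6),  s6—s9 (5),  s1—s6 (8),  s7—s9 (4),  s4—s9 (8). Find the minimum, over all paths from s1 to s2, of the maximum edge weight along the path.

Checking several routes:
s1 - s9 - s7 - s8 - s5 - s4 - s2: max(1, 4, 4, 6, 1, 4) = 6
s1 - s9 - s7 - s3 - s2: max(1, 4, 5, 6) = 6
s1 - s8 - s7 - s9 - s6 - s5 - s4 - s2: max(2, 4, 4, 5, 2, 1, 4) = 5
s1 - s8 - s7 - s5 - s4 - s2: max(2, 4, 5, 1, 4) = 5
s1 - s9 - s6 - s5 - s4 - s2: max(1, 5, 2, 1, 4) = 5
s1 - s9 - s7 - s5 - s4 - s2: max(1, 4, 5, 1, 4) = 5
Best route has worst link 5.

5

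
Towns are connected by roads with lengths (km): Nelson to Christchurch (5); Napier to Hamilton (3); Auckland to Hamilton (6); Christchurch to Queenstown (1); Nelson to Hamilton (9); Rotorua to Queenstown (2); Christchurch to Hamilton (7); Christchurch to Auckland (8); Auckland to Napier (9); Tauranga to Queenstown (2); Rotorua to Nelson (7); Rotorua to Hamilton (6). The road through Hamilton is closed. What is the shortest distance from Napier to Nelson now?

Paths from Napier to Nelson avoiding Hamilton:
Napier→Auckland→Christchurch→Nelson: 9 + 8 + 5 = 22
Napier→Auckland→Christchurch→Queenstown→Rotorua→Nelson: 9 + 8 + 1 + 2 + 7 = 27
The minimum is 22 km.

22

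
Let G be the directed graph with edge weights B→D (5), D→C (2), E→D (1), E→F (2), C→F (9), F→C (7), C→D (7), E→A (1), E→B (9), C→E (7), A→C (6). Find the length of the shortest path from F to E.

Paths from F to E:
F-C-E: 7 + 7 = 14
The minimum is 14.

14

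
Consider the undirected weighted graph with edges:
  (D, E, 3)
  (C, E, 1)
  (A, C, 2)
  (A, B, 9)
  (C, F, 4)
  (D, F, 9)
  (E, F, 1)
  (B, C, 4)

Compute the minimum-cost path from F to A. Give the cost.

4

Routes from F to A:
F→D→E→C→B→A: 9 + 3 + 1 + 4 + 9 = 26
F→E→C→A: 1 + 1 + 2 = 4
F→E→C→B→A: 1 + 1 + 4 + 9 = 15
F→D→E→C→A: 9 + 3 + 1 + 2 = 15
F→C→B→A: 4 + 4 + 9 = 17
F→C→A: 4 + 2 = 6
Best route has total 4.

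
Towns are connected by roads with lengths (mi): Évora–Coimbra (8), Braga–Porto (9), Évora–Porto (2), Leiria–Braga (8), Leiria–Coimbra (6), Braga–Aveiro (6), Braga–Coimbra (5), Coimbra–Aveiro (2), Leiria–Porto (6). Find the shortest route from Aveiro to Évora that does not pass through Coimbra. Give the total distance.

17

Routes from Aveiro to Évora avoiding Coimbra:
Aveiro-Braga-Porto-Évora: 6 + 9 + 2 = 17
Aveiro-Braga-Leiria-Porto-Évora: 6 + 8 + 6 + 2 = 22
The minimum is 17 mi.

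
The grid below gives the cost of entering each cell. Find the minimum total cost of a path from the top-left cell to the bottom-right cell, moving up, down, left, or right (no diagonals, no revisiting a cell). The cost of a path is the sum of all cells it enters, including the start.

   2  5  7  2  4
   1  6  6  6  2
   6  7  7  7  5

One optimal route is (0,0) → (0,1) → (0,2) → (0,3) → (0,4) → (1,4) → (2,4).
Its cost is 2 + 5 + 7 + 2 + 4 + 2 + 5 = 27.

27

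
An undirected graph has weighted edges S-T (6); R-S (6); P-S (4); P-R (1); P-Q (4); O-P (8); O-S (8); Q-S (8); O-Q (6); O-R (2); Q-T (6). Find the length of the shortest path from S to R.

5

Comparing a few candidate routes:
S-P-R: 4 + 1 = 5
S-R: 6
S-O-R: 8 + 2 = 10
The minimum is 5.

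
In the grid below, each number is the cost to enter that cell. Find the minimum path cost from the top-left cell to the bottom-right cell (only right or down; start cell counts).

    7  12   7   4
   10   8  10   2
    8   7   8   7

39

One optimal route is r0c0→r0c1→r0c2→r0c3→r1c3→r2c3.
Its cost is 7 + 12 + 7 + 4 + 2 + 7 = 39.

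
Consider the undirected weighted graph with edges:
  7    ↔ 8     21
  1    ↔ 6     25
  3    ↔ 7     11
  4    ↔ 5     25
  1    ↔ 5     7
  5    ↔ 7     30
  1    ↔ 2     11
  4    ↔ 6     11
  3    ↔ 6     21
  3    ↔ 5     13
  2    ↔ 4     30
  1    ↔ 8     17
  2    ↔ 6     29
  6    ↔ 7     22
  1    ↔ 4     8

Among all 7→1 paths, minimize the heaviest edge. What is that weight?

A few of the 7→1 routes:
7→6→3→5→1: max(22, 21, 13, 7) = 22
7→3→6→4→1: max(11, 21, 11, 8) = 21
7→3→5→1: max(11, 13, 7) = 13
7→6→4→1: max(22, 11, 8) = 22
7→8→1: max(21, 17) = 21
7→3→6→1: max(11, 21, 25) = 25
Smallest bottleneck: 13.

13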